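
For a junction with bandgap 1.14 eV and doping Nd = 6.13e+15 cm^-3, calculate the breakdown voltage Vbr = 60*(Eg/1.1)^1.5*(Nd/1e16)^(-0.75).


Step 1: Eg/1.1 = 1.14/1.1 = 1.036364
Step 2: (Eg/1.1)^1.5 = 1.036364^1.5 = 1.055039
Step 3: (Nd/1e16)^(-0.75) = (0.613)^(-0.75) = 1.443460
Step 4: Vbr = 60 * 1.055039 * 1.443460 = 91.4 V

91.4


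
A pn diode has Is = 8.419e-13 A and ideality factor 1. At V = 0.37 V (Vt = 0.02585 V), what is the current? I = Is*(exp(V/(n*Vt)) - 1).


Step 1: V/(n*Vt) = 0.37/(1*0.02585) = 14.3133
Step 2: exp(14.3133) = 1.6451e+06
Step 3: I = 8.419e-13 * (1.6451e+06 - 1) = 1.39e-06 A

1.39e-06


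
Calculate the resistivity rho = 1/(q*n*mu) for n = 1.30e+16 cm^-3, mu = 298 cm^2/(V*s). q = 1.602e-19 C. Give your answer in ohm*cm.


Step 1: sigma = q * n * mu = 1.602e-19 * 1.30e+16 * 298 = 6.20615e-01 S/cm
Step 2: rho = 1 / sigma = 1 / 6.20615e-01 = 1.611 ohm*cm

1.611


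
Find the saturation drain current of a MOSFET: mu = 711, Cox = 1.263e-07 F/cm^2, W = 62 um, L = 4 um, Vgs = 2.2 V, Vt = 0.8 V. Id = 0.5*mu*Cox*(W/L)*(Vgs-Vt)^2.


Step 1: Overdrive voltage Vov = Vgs - Vt = 2.2 - 0.8 = 1.4 V
Step 2: W/L = 62/4 = 15.5
Step 3: Id = 0.5 * 711 * 1.263e-07 * 15.5 * 1.4^2
Step 4: Id = 1.36e-03 A

1.36e-03


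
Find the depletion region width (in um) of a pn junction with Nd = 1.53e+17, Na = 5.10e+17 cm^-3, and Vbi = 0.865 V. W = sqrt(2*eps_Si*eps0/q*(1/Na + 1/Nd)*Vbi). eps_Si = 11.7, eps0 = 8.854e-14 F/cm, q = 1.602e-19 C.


Step 1: 1/Na + 1/Nd = 1/5.10e+17 + 1/1.53e+17 = 8.49673e-18
Step 2: 2*eps*eps0/q = 2*11.7*8.854e-14/1.602e-19 = 1.293281e+07
Step 3: W^2 = 1.293281e+07 * 8.49673e-18 * 0.865 = 9.50519e-11
Step 4: W = sqrt(9.50519e-11) = 9.749e-06 cm = 0.09749 um

0.09749


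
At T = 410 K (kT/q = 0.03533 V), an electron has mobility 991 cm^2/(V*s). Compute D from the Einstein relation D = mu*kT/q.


Step 1: D = mu * (kT/q)
Step 2: D = 991 * 0.03533
Step 3: D = 35.01 cm^2/s

35.01


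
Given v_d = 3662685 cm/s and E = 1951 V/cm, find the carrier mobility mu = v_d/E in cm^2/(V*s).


Step 1: mu = v_d / E
Step 2: mu = 3662685 / 1951
Step 3: mu = 1877.34 cm^2/(V*s)

1877.34


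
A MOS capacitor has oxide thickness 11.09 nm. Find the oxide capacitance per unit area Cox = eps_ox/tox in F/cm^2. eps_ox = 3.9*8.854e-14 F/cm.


Step 1: eps_ox = 3.9 * 8.854e-14 = 3.45306e-13 F/cm
Step 2: tox in cm = 11.09 nm * 1e-7 = 1.1090e-06 cm
Step 3: Cox = 3.45306e-13 / 1.1090e-06 = 3.11e-07 F/cm^2

3.11e-07


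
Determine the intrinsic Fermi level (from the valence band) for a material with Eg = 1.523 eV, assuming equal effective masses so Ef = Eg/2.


Step 1: For an intrinsic semiconductor, the Fermi level sits at midgap.
Step 2: Ef = Eg / 2 = 1.523 / 2 = 0.7615 eV

0.7615


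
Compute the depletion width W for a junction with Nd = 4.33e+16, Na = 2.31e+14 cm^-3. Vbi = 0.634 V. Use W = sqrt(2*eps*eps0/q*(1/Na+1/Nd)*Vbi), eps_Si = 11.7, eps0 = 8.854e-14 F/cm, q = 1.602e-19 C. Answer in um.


Step 1: 1/Na + 1/Nd = 1/2.31e+14 + 1/4.33e+16 = 4.35210e-15
Step 2: 2*eps*eps0/q = 2*11.7*8.854e-14/1.602e-19 = 1.293281e+07
Step 3: W^2 = 1.293281e+07 * 4.35210e-15 * 0.634 = 3.56846e-08
Step 4: W = sqrt(3.56846e-08) = 1.889e-04 cm = 1.889 um

1.889


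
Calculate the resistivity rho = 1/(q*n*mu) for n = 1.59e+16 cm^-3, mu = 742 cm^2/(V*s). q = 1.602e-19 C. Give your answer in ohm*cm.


Step 1: sigma = q * n * mu = 1.602e-19 * 1.59e+16 * 742 = 1.89001e+00 S/cm
Step 2: rho = 1 / sigma = 1 / 1.89001e+00 = 0.5291 ohm*cm

0.5291


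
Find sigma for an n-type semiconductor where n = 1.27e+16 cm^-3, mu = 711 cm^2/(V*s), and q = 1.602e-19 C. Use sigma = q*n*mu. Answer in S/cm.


Step 1: sigma = q * n * mu
Step 2: sigma = 1.602e-19 * 1.27e+16 * 711
Step 3: sigma = 1.447e+00 S/cm

1.447e+00


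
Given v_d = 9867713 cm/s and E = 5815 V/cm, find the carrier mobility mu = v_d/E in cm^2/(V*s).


Step 1: mu = v_d / E
Step 2: mu = 9867713 / 5815
Step 3: mu = 1696.94 cm^2/(V*s)

1696.94


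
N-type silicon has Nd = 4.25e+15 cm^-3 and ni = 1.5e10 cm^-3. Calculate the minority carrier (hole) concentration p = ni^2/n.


Step 1: Since Nd >> ni, n ≈ Nd = 4.25e+15 cm^-3
Step 2: p = ni^2 / n = (1.5e10)^2 / 4.25e+15
Step 3: p = 2.25e20 / 4.25e+15 = 5.29e+04 cm^-3

5.29e+04


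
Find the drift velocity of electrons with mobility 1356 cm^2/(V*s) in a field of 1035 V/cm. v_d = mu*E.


Step 1: v_d = mu * E
Step 2: v_d = 1356 * 1035 = 1403460
Step 3: v_d = 1.40e+06 cm/s

1.40e+06


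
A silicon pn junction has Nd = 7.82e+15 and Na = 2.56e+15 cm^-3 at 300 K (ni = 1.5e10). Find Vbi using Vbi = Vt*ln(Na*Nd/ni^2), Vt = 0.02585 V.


Step 1: Compute Na*Nd/ni^2 = 2.56e+15 * 7.82e+15 / (1.5e10)^2 = 8.8974e+10
Step 2: ln(8.8974e+10) = 25.2116
Step 3: Vbi = 0.02585 * 25.2116 = 0.652 V

0.652


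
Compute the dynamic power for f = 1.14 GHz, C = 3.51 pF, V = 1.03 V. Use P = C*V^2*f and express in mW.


Step 1: V^2 = 1.03^2 = 1.0609 V^2
Step 2: P = C*V^2*f = 3.51e-12 F * 1.0609 * 1.14e9 Hz
Step 3: P = 4.24508526e-03 W
Step 4: P = 4.245 mW

4.245


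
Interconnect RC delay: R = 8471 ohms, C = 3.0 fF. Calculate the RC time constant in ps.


Step 1: tau = R * C
Step 2: tau = 8471 * 3.0 fF = 8471 * 3.0e-15 F
Step 3: tau = 2.5413e-11 s = 25.413 ps

25.413


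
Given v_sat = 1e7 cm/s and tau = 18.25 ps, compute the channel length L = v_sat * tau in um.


Step 1: tau in seconds = 18.25 ps * 1e-12 = 1.8250e-11 s
Step 2: L = v_sat * tau = 1e7 * 1.8250e-11 = 1.8250e-04 cm
Step 3: L in um = 1.8250e-04 * 1e4 = 1.825 um

1.825


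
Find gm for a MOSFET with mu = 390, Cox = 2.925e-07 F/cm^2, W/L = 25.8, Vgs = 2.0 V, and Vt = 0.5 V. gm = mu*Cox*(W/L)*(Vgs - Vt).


Step 1: Vov = Vgs - Vt = 2.0 - 0.5 = 1.5 V
Step 2: gm = mu * Cox * (W/L) * Vov
Step 3: gm = 390 * 2.925e-07 * 25.8 * 1.5 = 4.41e-03 S

4.41e-03


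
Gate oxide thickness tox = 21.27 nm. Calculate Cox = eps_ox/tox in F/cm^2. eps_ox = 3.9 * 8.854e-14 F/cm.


Step 1: eps_ox = 3.9 * 8.854e-14 = 3.45306e-13 F/cm
Step 2: tox in cm = 21.27 nm * 1e-7 = 2.1270e-06 cm
Step 3: Cox = 3.45306e-13 / 2.1270e-06 = 1.62e-07 F/cm^2

1.62e-07


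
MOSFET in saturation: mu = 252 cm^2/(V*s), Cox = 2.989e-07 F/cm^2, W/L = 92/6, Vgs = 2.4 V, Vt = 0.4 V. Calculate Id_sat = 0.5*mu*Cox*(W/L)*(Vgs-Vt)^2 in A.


Step 1: Overdrive voltage Vov = Vgs - Vt = 2.4 - 0.4 = 2.0 V
Step 2: W/L = 92/6 = 15.3333
Step 3: Id = 0.5 * 252 * 2.989e-07 * 15.3333 * 2.0^2
Step 4: Id = 2.31e-03 A

2.31e-03


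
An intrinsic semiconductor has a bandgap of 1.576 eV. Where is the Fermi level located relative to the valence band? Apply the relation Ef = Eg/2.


Step 1: For an intrinsic semiconductor, the Fermi level sits at midgap.
Step 2: Ef = Eg / 2 = 1.576 / 2 = 0.788 eV

0.788


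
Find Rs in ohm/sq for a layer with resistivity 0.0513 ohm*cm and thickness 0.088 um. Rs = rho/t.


Step 1: Convert thickness to cm: t = 0.088 um = 8.8000e-06 cm
Step 2: Rs = rho / t = 0.0513 / 8.8000e-06
Step 3: Rs = 5829.5 ohm/sq

5829.5


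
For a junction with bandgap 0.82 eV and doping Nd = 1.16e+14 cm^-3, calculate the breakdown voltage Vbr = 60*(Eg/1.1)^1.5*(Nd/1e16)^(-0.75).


Step 1: Eg/1.1 = 0.82/1.1 = 0.745455
Step 2: (Eg/1.1)^1.5 = 0.745455^1.5 = 0.643624
Step 3: (Nd/1e16)^(-0.75) = (0.0116)^(-0.75) = 28.291535
Step 4: Vbr = 60 * 0.643624 * 28.291535 = 1092.5 V

1092.5


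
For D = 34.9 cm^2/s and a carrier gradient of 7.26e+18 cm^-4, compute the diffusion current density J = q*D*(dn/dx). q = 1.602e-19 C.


Step 1: J = q * D * (dn/dx)
Step 2: J = 1.602e-19 * 34.9 * 7.26e+18
Step 3: J = 4.06e+01 A/cm^2

4.06e+01


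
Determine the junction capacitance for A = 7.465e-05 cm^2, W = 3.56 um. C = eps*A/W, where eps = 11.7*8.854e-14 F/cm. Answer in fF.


Step 1: eps_Si = 11.7 * 8.854e-14 = 1.035918e-12 F/cm
Step 2: W in cm = 3.56 * 1e-4 = 3.56e-04 cm
Step 3: C = 1.035918e-12 * 7.465e-05 / 3.56e-04 = 2.172227e-13 F
Step 4: C = 217.22 fF

217.22


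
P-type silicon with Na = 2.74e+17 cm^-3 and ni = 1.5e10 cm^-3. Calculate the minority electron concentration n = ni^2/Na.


Step 1: Majority hole concentration p ≈ Na = 2.74e+17 cm^-3
Step 2: n = ni^2 / Na = (1.5e10)^2 / 2.74e+17
Step 3: n = 8.21e+02 cm^-3

8.21e+02


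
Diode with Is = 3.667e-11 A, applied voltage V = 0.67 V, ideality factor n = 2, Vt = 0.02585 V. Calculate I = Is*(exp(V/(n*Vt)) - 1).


Step 1: V/(n*Vt) = 0.67/(2*0.02585) = 12.9594
Step 2: exp(12.9594) = 4.2481e+05
Step 3: I = 3.667e-11 * (4.2481e+05 - 1) = 1.56e-05 A

1.56e-05


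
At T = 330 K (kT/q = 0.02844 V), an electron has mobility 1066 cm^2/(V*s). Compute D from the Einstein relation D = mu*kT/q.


Step 1: D = mu * (kT/q)
Step 2: D = 1066 * 0.02844
Step 3: D = 30.32 cm^2/s

30.32


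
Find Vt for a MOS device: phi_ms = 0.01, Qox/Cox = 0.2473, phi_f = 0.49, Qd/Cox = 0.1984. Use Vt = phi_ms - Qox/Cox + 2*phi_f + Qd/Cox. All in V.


Step 1: Vt = phi_ms - Qox/Cox + 2*phi_f + Qd/Cox
Step 2: Vt = 0.01 - 0.2473 + 2*0.49 + 0.1984
Step 3: Vt = 0.01 - 0.2473 + 0.98 + 0.1984
Step 4: Vt = 0.9411 V

0.9411


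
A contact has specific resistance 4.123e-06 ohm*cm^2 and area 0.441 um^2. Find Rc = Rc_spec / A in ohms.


Step 1: Convert area to cm^2: 0.441 um^2 = 4.4100e-09 cm^2
Step 2: Rc = Rc_spec / A = 4.123e-06 / 4.4100e-09
Step 3: Rc = 9.35e+02 ohms

9.35e+02


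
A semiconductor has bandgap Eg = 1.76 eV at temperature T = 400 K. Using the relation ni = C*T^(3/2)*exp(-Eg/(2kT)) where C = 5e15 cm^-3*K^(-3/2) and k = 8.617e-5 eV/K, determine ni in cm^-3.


Step 1: Compute kT = 8.617e-5 * 400 = 0.034468 eV
Step 2: Exponent = -Eg/(2kT) = -1.76/(2*0.034468) = -25.53093
Step 3: T^(3/2) = 400^1.5 = 8000.00
Step 4: ni = 5e15 * 8000.00 * exp(-25.53093) = 3.27e+08 cm^-3

3.27e+08


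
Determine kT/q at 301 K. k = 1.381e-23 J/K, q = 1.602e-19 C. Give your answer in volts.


Step 1: kT = 1.381e-23 * 301 = 4.15681e-21 J
Step 2: Vt = kT/q = 4.15681e-21 / 1.602e-19
Step 3: Vt = 0.02595 V

0.02595


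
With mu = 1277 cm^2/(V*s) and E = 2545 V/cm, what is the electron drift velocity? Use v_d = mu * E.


Step 1: v_d = mu * E
Step 2: v_d = 1277 * 2545 = 3249965
Step 3: v_d = 3.25e+06 cm/s

3.25e+06


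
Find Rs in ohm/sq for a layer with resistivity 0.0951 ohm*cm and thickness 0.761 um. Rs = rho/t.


Step 1: Convert thickness to cm: t = 0.761 um = 7.6100e-05 cm
Step 2: Rs = rho / t = 0.0951 / 7.6100e-05
Step 3: Rs = 1249.7 ohm/sq

1249.7


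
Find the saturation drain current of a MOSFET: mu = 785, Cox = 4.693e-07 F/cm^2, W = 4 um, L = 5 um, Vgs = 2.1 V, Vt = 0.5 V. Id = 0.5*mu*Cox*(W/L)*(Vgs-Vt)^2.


Step 1: Overdrive voltage Vov = Vgs - Vt = 2.1 - 0.5 = 1.6 V
Step 2: W/L = 4/5 = 0.8
Step 3: Id = 0.5 * 785 * 4.693e-07 * 0.8 * 1.6^2
Step 4: Id = 3.77e-04 A

3.77e-04


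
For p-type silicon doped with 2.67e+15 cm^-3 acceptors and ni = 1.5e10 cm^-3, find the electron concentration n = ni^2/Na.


Step 1: Majority hole concentration p ≈ Na = 2.67e+15 cm^-3
Step 2: n = ni^2 / Na = (1.5e10)^2 / 2.67e+15
Step 3: n = 8.43e+04 cm^-3

8.43e+04


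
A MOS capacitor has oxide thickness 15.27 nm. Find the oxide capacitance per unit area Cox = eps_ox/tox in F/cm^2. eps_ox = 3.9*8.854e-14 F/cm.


Step 1: eps_ox = 3.9 * 8.854e-14 = 3.45306e-13 F/cm
Step 2: tox in cm = 15.27 nm * 1e-7 = 1.5270e-06 cm
Step 3: Cox = 3.45306e-13 / 1.5270e-06 = 2.26e-07 F/cm^2

2.26e-07


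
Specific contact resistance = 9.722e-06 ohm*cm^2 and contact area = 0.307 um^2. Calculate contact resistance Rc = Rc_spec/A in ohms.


Step 1: Convert area to cm^2: 0.307 um^2 = 3.0700e-09 cm^2
Step 2: Rc = Rc_spec / A = 9.722e-06 / 3.0700e-09
Step 3: Rc = 3.17e+03 ohms

3.17e+03


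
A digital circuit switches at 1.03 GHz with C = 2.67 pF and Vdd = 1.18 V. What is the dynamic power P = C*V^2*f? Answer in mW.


Step 1: V^2 = 1.18^2 = 1.3924 V^2
Step 2: P = C*V^2*f = 2.67e-12 F * 1.3924 * 1.03e9 Hz
Step 3: P = 3.82923924e-03 W
Step 4: P = 3.829 mW

3.829


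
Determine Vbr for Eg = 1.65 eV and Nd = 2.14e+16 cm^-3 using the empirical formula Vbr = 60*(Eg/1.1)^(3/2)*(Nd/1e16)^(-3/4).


Step 1: Eg/1.1 = 1.65/1.1 = 1.500000
Step 2: (Eg/1.1)^1.5 = 1.500000^1.5 = 1.837117
Step 3: (Nd/1e16)^(-0.75) = (2.14)^(-0.75) = 0.565184
Step 4: Vbr = 60 * 1.837117 * 0.565184 = 62.3 V

62.3


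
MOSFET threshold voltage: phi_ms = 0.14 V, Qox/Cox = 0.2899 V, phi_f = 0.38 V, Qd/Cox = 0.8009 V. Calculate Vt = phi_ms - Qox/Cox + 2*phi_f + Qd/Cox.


Step 1: Vt = phi_ms - Qox/Cox + 2*phi_f + Qd/Cox
Step 2: Vt = 0.14 - 0.2899 + 2*0.38 + 0.8009
Step 3: Vt = 0.14 - 0.2899 + 0.76 + 0.8009
Step 4: Vt = 1.411 V

1.411


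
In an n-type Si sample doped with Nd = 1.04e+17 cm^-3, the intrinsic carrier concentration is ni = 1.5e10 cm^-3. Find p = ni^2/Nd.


Step 1: Since Nd >> ni, n ≈ Nd = 1.04e+17 cm^-3
Step 2: p = ni^2 / n = (1.5e10)^2 / 1.04e+17
Step 3: p = 2.25e20 / 1.04e+17 = 2.16e+03 cm^-3

2.16e+03


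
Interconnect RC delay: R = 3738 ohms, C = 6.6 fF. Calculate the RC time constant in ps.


Step 1: tau = R * C
Step 2: tau = 3738 * 6.6 fF = 3738 * 6.6e-15 F
Step 3: tau = 2.46708e-11 s = 24.6708 ps

24.6708


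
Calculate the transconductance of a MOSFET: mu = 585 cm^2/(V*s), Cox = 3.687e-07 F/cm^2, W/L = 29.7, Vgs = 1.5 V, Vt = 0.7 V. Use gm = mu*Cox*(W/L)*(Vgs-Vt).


Step 1: Vov = Vgs - Vt = 1.5 - 0.7 = 0.8 V
Step 2: gm = mu * Cox * (W/L) * Vov
Step 3: gm = 585 * 3.687e-07 * 29.7 * 0.8 = 5.12e-03 S

5.12e-03


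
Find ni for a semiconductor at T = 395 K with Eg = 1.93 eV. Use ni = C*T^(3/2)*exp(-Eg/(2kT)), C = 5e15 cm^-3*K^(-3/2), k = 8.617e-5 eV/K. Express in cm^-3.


Step 1: Compute kT = 8.617e-5 * 395 = 0.03403715 eV
Step 2: Exponent = -Eg/(2kT) = -1.93/(2*0.03403715) = -28.35137
Step 3: T^(3/2) = 395^1.5 = 7850.47
Step 4: ni = 5e15 * 7850.47 * exp(-28.35137) = 1.91e+07 cm^-3

1.91e+07


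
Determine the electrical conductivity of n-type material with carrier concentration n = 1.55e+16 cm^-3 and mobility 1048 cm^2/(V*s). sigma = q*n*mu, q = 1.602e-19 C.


Step 1: sigma = q * n * mu
Step 2: sigma = 1.602e-19 * 1.55e+16 * 1048
Step 3: sigma = 2.602e+00 S/cm

2.602e+00


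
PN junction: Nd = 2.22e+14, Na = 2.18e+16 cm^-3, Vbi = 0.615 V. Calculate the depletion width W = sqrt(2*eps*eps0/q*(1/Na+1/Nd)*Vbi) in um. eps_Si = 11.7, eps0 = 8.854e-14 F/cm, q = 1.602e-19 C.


Step 1: 1/Na + 1/Nd = 1/2.18e+16 + 1/2.22e+14 = 4.55038e-15
Step 2: 2*eps*eps0/q = 2*11.7*8.854e-14/1.602e-19 = 1.293281e+07
Step 3: W^2 = 1.293281e+07 * 4.55038e-15 * 0.615 = 3.61923e-08
Step 4: W = sqrt(3.61923e-08) = 1.902e-04 cm = 1.902 um

1.902


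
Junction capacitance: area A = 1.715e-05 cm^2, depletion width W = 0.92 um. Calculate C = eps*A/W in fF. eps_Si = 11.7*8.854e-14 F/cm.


Step 1: eps_Si = 11.7 * 8.854e-14 = 1.035918e-12 F/cm
Step 2: W in cm = 0.92 * 1e-4 = 9.20e-05 cm
Step 3: C = 1.035918e-12 * 1.715e-05 / 9.20e-05 = 1.931086e-13 F
Step 4: C = 193.11 fF

193.11


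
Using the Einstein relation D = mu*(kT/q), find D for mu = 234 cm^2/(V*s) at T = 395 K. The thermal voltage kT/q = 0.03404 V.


Step 1: D = mu * (kT/q)
Step 2: D = 234 * 0.03404
Step 3: D = 7.97 cm^2/s

7.97


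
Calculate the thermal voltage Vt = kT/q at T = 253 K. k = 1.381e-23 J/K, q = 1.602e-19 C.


Step 1: kT = 1.381e-23 * 253 = 3.49393e-21 J
Step 2: Vt = kT/q = 3.49393e-21 / 1.602e-19
Step 3: Vt = 0.02181 V

0.02181


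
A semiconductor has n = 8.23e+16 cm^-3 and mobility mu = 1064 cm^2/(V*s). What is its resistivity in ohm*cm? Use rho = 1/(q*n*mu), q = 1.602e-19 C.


Step 1: sigma = q * n * mu = 1.602e-19 * 8.23e+16 * 1064 = 1.40283e+01 S/cm
Step 2: rho = 1 / sigma = 1 / 1.40283e+01 = 0.07128 ohm*cm

0.07128


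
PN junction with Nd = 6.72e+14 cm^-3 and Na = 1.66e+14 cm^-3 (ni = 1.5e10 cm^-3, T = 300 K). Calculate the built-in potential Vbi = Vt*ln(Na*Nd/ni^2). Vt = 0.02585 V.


Step 1: Compute Na*Nd/ni^2 = 1.66e+14 * 6.72e+14 / (1.5e10)^2 = 4.9579e+08
Step 2: ln(4.9579e+08) = 20.0217
Step 3: Vbi = 0.02585 * 20.0217 = 0.518 V

0.518


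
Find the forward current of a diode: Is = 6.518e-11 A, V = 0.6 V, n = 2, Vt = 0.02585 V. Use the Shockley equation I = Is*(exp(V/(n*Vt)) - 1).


Step 1: V/(n*Vt) = 0.6/(2*0.02585) = 11.6054
Step 2: exp(11.6054) = 1.0969e+05
Step 3: I = 6.518e-11 * (1.0969e+05 - 1) = 7.15e-06 A

7.15e-06


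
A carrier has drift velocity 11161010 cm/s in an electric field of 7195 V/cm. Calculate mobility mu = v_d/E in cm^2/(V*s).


Step 1: mu = v_d / E
Step 2: mu = 11161010 / 7195
Step 3: mu = 1551.22 cm^2/(V*s)

1551.22


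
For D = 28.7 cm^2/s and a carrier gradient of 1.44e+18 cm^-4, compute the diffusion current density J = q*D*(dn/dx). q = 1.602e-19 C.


Step 1: J = q * D * (dn/dx)
Step 2: J = 1.602e-19 * 28.7 * 1.44e+18
Step 3: J = 6.62e+00 A/cm^2

6.62e+00


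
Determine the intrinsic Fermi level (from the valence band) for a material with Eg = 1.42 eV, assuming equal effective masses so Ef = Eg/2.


Step 1: For an intrinsic semiconductor, the Fermi level sits at midgap.
Step 2: Ef = Eg / 2 = 1.42 / 2 = 0.71 eV

0.71


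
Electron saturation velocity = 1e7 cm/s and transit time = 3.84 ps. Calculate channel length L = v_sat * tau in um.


Step 1: tau in seconds = 3.84 ps * 1e-12 = 3.8400e-12 s
Step 2: L = v_sat * tau = 1e7 * 3.8400e-12 = 3.8400e-05 cm
Step 3: L in um = 3.8400e-05 * 1e4 = 0.384 um

0.384


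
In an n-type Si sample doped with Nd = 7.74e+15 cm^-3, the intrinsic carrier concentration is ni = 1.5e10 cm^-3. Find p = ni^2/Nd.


Step 1: Since Nd >> ni, n ≈ Nd = 7.74e+15 cm^-3
Step 2: p = ni^2 / n = (1.5e10)^2 / 7.74e+15
Step 3: p = 2.25e20 / 7.74e+15 = 2.91e+04 cm^-3

2.91e+04


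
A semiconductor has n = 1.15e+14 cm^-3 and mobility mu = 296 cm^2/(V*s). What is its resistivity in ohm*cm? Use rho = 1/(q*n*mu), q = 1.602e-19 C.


Step 1: sigma = q * n * mu = 1.602e-19 * 1.15e+14 * 296 = 5.45321e-03 S/cm
Step 2: rho = 1 / sigma = 1 / 5.45321e-03 = 183.4 ohm*cm

183.4


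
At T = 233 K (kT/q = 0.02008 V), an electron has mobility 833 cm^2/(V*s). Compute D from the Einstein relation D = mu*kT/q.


Step 1: D = mu * (kT/q)
Step 2: D = 833 * 0.02008
Step 3: D = 16.73 cm^2/s

16.73


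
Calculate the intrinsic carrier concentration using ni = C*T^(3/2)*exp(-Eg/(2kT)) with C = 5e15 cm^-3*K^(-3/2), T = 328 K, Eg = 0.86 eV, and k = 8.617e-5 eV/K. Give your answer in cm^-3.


Step 1: Compute kT = 8.617e-5 * 328 = 0.02826376 eV
Step 2: Exponent = -Eg/(2kT) = -0.86/(2*0.02826376) = -15.21383
Step 3: T^(3/2) = 328^1.5 = 5940.33
Step 4: ni = 5e15 * 5940.33 * exp(-15.21383) = 7.34e+12 cm^-3

7.34e+12


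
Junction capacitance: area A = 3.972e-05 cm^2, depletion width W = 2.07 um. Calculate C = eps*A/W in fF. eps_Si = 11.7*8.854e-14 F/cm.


Step 1: eps_Si = 11.7 * 8.854e-14 = 1.035918e-12 F/cm
Step 2: W in cm = 2.07 * 1e-4 = 2.07e-04 cm
Step 3: C = 1.035918e-12 * 3.972e-05 / 2.07e-04 = 1.987761e-13 F
Step 4: C = 198.78 fF

198.78


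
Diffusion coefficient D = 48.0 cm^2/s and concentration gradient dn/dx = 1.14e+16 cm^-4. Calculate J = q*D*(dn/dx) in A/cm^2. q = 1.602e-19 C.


Step 1: J = q * D * (dn/dx)
Step 2: J = 1.602e-19 * 48.0 * 1.14e+16
Step 3: J = 8.77e-02 A/cm^2

8.77e-02


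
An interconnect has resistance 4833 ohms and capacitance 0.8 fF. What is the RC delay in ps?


Step 1: tau = R * C
Step 2: tau = 4833 * 0.8 fF = 4833 * 8.0e-16 F
Step 3: tau = 3.8664e-12 s = 3.8664 ps

3.8664


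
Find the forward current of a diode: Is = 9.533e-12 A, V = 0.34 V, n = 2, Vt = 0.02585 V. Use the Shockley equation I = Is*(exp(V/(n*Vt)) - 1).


Step 1: V/(n*Vt) = 0.34/(2*0.02585) = 6.5764
Step 2: exp(6.5764) = 7.1795e+02
Step 3: I = 9.533e-12 * (7.1795e+02 - 1) = 6.83e-09 A

6.83e-09


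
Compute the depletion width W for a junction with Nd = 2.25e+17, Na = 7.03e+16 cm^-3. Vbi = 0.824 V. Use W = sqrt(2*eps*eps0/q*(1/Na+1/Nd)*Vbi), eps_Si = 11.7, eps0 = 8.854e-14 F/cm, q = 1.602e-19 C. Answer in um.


Step 1: 1/Na + 1/Nd = 1/7.03e+16 + 1/2.25e+17 = 1.86692e-17
Step 2: 2*eps*eps0/q = 2*11.7*8.854e-14/1.602e-19 = 1.293281e+07
Step 3: W^2 = 1.293281e+07 * 1.86692e-17 * 0.824 = 1.98951e-10
Step 4: W = sqrt(1.98951e-10) = 1.410e-05 cm = 0.141 um

0.141


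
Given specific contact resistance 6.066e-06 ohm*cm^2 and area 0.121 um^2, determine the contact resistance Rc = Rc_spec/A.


Step 1: Convert area to cm^2: 0.121 um^2 = 1.2100e-09 cm^2
Step 2: Rc = Rc_spec / A = 6.066e-06 / 1.2100e-09
Step 3: Rc = 5.01e+03 ohms

5.01e+03


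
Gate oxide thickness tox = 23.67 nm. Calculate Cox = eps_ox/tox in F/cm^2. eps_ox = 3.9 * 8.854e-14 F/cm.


Step 1: eps_ox = 3.9 * 8.854e-14 = 3.45306e-13 F/cm
Step 2: tox in cm = 23.67 nm * 1e-7 = 2.3670e-06 cm
Step 3: Cox = 3.45306e-13 / 2.3670e-06 = 1.46e-07 F/cm^2

1.46e-07


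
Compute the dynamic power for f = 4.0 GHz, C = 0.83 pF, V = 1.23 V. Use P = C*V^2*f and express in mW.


Step 1: V^2 = 1.23^2 = 1.5129 V^2
Step 2: P = C*V^2*f = 0.83e-12 F * 1.5129 * 4.0e9 Hz
Step 3: P = 5.022828e-03 W
Step 4: P = 5.023 mW

5.023


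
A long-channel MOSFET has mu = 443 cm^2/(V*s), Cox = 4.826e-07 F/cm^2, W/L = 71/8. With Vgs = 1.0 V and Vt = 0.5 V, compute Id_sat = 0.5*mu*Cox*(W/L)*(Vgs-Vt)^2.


Step 1: Overdrive voltage Vov = Vgs - Vt = 1.0 - 0.5 = 0.5 V
Step 2: W/L = 71/8 = 8.875
Step 3: Id = 0.5 * 443 * 4.826e-07 * 8.875 * 0.5^2
Step 4: Id = 2.37e-04 A

2.37e-04


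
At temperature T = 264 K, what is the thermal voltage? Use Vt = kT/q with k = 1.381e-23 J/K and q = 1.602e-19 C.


Step 1: kT = 1.381e-23 * 264 = 3.64584e-21 J
Step 2: Vt = kT/q = 3.64584e-21 / 1.602e-19
Step 3: Vt = 0.02276 V

0.02276


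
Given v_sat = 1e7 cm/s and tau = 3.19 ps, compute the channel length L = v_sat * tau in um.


Step 1: tau in seconds = 3.19 ps * 1e-12 = 3.1900e-12 s
Step 2: L = v_sat * tau = 1e7 * 3.1900e-12 = 3.1900e-05 cm
Step 3: L in um = 3.1900e-05 * 1e4 = 0.319 um

0.319


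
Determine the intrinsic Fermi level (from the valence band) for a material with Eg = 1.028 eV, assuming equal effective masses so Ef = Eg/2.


Step 1: For an intrinsic semiconductor, the Fermi level sits at midgap.
Step 2: Ef = Eg / 2 = 1.028 / 2 = 0.514 eV

0.514


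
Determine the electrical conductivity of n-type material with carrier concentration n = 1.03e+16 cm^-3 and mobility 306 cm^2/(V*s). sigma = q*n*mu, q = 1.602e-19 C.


Step 1: sigma = q * n * mu
Step 2: sigma = 1.602e-19 * 1.03e+16 * 306
Step 3: sigma = 5.049e-01 S/cm

5.049e-01


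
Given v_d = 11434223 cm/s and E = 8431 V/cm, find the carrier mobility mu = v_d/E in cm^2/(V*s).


Step 1: mu = v_d / E
Step 2: mu = 11434223 / 8431
Step 3: mu = 1356.21 cm^2/(V*s)

1356.21


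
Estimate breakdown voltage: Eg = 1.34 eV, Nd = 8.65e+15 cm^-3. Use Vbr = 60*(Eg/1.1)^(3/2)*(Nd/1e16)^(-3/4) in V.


Step 1: Eg/1.1 = 1.34/1.1 = 1.218182
Step 2: (Eg/1.1)^1.5 = 1.218182^1.5 = 1.344523
Step 3: (Nd/1e16)^(-0.75) = (0.865)^(-0.75) = 1.114905
Step 4: Vbr = 60 * 1.344523 * 1.114905 = 89.9 V

89.9


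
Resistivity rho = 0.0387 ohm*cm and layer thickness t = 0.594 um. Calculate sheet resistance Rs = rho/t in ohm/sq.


Step 1: Convert thickness to cm: t = 0.594 um = 5.9400e-05 cm
Step 2: Rs = rho / t = 0.0387 / 5.9400e-05
Step 3: Rs = 651.5 ohm/sq

651.5


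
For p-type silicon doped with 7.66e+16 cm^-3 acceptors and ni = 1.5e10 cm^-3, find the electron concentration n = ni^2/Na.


Step 1: Majority hole concentration p ≈ Na = 7.66e+16 cm^-3
Step 2: n = ni^2 / Na = (1.5e10)^2 / 7.66e+16
Step 3: n = 2.94e+03 cm^-3

2.94e+03


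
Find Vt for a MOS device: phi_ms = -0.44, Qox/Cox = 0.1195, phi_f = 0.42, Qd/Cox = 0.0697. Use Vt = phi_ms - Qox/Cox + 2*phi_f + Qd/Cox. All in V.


Step 1: Vt = phi_ms - Qox/Cox + 2*phi_f + Qd/Cox
Step 2: Vt = -0.44 - 0.1195 + 2*0.42 + 0.0697
Step 3: Vt = -0.44 - 0.1195 + 0.84 + 0.0697
Step 4: Vt = 0.3502 V

0.3502


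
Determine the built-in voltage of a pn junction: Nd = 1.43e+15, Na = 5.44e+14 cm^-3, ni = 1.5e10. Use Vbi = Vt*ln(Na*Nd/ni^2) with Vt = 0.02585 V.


Step 1: Compute Na*Nd/ni^2 = 5.44e+14 * 1.43e+15 / (1.5e10)^2 = 3.4574e+09
Step 2: ln(3.4574e+09) = 21.9638
Step 3: Vbi = 0.02585 * 21.9638 = 0.568 V

0.568


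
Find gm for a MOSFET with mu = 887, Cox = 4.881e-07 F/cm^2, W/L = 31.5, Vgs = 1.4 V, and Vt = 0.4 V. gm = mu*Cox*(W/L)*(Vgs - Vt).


Step 1: Vov = Vgs - Vt = 1.4 - 0.4 = 1.0 V
Step 2: gm = mu * Cox * (W/L) * Vov
Step 3: gm = 887 * 4.881e-07 * 31.5 * 1.0 = 1.36e-02 S

1.36e-02


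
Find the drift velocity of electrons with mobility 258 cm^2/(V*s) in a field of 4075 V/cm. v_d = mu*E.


Step 1: v_d = mu * E
Step 2: v_d = 258 * 4075 = 1051350
Step 3: v_d = 1.05e+06 cm/s

1.05e+06


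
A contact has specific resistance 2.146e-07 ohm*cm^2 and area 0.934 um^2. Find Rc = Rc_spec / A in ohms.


Step 1: Convert area to cm^2: 0.934 um^2 = 9.3400e-09 cm^2
Step 2: Rc = Rc_spec / A = 2.146e-07 / 9.3400e-09
Step 3: Rc = 2.30e+01 ohms

2.30e+01


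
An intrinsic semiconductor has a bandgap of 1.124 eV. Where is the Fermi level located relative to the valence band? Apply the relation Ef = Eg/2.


Step 1: For an intrinsic semiconductor, the Fermi level sits at midgap.
Step 2: Ef = Eg / 2 = 1.124 / 2 = 0.562 eV

0.562


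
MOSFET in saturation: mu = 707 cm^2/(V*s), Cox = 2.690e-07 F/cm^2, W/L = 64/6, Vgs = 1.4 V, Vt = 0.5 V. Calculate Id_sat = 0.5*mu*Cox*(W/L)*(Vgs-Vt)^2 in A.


Step 1: Overdrive voltage Vov = Vgs - Vt = 1.4 - 0.5 = 0.9 V
Step 2: W/L = 64/6 = 10.6667
Step 3: Id = 0.5 * 707 * 2.690e-07 * 10.6667 * 0.9^2
Step 4: Id = 8.22e-04 A

8.22e-04


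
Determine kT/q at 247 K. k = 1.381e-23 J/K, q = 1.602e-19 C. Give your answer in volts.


Step 1: kT = 1.381e-23 * 247 = 3.41107e-21 J
Step 2: Vt = kT/q = 3.41107e-21 / 1.602e-19
Step 3: Vt = 0.02129 V

0.02129


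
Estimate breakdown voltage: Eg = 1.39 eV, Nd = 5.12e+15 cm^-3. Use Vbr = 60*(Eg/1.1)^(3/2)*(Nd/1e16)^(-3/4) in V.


Step 1: Eg/1.1 = 1.39/1.1 = 1.263636
Step 2: (Eg/1.1)^1.5 = 1.263636^1.5 = 1.420473
Step 3: (Nd/1e16)^(-0.75) = (0.512)^(-0.75) = 1.652143
Step 4: Vbr = 60 * 1.420473 * 1.652143 = 140.8 V

140.8


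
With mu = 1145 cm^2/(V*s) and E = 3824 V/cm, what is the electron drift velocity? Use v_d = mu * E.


Step 1: v_d = mu * E
Step 2: v_d = 1145 * 3824 = 4378480
Step 3: v_d = 4.38e+06 cm/s

4.38e+06


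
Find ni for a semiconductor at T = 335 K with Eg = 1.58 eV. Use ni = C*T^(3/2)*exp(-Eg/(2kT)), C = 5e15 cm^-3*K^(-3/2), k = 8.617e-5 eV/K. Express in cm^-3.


Step 1: Compute kT = 8.617e-5 * 335 = 0.02886695 eV
Step 2: Exponent = -Eg/(2kT) = -1.58/(2*0.02886695) = -27.36694
Step 3: T^(3/2) = 335^1.5 = 6131.51
Step 4: ni = 5e15 * 6131.51 * exp(-27.36694) = 3.99e+07 cm^-3

3.99e+07


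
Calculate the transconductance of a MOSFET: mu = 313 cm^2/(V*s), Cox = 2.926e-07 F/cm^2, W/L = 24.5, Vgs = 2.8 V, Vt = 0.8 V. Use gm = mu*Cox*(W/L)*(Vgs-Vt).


Step 1: Vov = Vgs - Vt = 2.8 - 0.8 = 2.0 V
Step 2: gm = mu * Cox * (W/L) * Vov
Step 3: gm = 313 * 2.926e-07 * 24.5 * 2.0 = 4.49e-03 S

4.49e-03


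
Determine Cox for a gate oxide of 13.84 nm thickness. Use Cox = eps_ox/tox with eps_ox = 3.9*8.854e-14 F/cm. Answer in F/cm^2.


Step 1: eps_ox = 3.9 * 8.854e-14 = 3.45306e-13 F/cm
Step 2: tox in cm = 13.84 nm * 1e-7 = 1.3840e-06 cm
Step 3: Cox = 3.45306e-13 / 1.3840e-06 = 2.49e-07 F/cm^2

2.49e-07


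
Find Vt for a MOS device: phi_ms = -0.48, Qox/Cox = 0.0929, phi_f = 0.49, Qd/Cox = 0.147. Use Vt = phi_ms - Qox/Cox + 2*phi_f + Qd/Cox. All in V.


Step 1: Vt = phi_ms - Qox/Cox + 2*phi_f + Qd/Cox
Step 2: Vt = -0.48 - 0.0929 + 2*0.49 + 0.147
Step 3: Vt = -0.48 - 0.0929 + 0.98 + 0.147
Step 4: Vt = 0.5541 V

0.5541


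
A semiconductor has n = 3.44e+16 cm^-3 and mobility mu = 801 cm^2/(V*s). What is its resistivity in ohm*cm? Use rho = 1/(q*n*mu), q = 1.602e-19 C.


Step 1: sigma = q * n * mu = 1.602e-19 * 3.44e+16 * 801 = 4.41421e+00 S/cm
Step 2: rho = 1 / sigma = 1 / 4.41421e+00 = 0.2265 ohm*cm

0.2265


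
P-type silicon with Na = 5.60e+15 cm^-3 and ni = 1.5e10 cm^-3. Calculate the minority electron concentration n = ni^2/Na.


Step 1: Majority hole concentration p ≈ Na = 5.60e+15 cm^-3
Step 2: n = ni^2 / Na = (1.5e10)^2 / 5.60e+15
Step 3: n = 4.02e+04 cm^-3

4.02e+04


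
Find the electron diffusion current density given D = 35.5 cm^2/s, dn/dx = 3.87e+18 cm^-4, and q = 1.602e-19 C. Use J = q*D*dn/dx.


Step 1: J = q * D * (dn/dx)
Step 2: J = 1.602e-19 * 35.5 * 3.87e+18
Step 3: J = 2.20e+01 A/cm^2

2.20e+01


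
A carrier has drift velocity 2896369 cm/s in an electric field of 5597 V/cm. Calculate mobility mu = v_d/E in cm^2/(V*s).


Step 1: mu = v_d / E
Step 2: mu = 2896369 / 5597
Step 3: mu = 517.49 cm^2/(V*s)

517.49


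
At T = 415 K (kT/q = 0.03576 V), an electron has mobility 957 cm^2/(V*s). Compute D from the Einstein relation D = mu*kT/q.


Step 1: D = mu * (kT/q)
Step 2: D = 957 * 0.03576
Step 3: D = 34.22 cm^2/s

34.22


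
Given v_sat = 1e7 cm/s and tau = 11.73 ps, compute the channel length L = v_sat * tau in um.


Step 1: tau in seconds = 11.73 ps * 1e-12 = 1.1730e-11 s
Step 2: L = v_sat * tau = 1e7 * 1.1730e-11 = 1.1730e-04 cm
Step 3: L in um = 1.1730e-04 * 1e4 = 1.173 um

1.173


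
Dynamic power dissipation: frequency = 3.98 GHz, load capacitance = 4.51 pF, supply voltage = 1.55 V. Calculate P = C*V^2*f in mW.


Step 1: V^2 = 1.55^2 = 2.4025 V^2
Step 2: P = C*V^2*f = 4.51e-12 F * 2.4025 * 3.98e9 Hz
Step 3: P = 4.31243945e-02 W
Step 4: P = 43.124 mW

43.124


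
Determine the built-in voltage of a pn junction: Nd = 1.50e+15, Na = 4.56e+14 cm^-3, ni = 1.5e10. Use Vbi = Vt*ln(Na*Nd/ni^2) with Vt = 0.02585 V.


Step 1: Compute Na*Nd/ni^2 = 4.56e+14 * 1.50e+15 / (1.5e10)^2 = 3.0400e+09
Step 2: ln(3.0400e+09) = 21.8351
Step 3: Vbi = 0.02585 * 21.8351 = 0.564 V

0.564


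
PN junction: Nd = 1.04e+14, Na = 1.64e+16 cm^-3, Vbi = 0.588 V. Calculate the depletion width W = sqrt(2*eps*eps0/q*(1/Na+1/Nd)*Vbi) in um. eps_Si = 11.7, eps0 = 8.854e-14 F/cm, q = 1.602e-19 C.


Step 1: 1/Na + 1/Nd = 1/1.64e+16 + 1/1.04e+14 = 9.67636e-15
Step 2: 2*eps*eps0/q = 2*11.7*8.854e-14/1.602e-19 = 1.293281e+07
Step 3: W^2 = 1.293281e+07 * 9.67636e-15 * 0.588 = 7.35838e-08
Step 4: W = sqrt(7.35838e-08) = 2.713e-04 cm = 2.713 um

2.713


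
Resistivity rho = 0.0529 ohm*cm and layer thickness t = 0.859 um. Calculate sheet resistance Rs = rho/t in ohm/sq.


Step 1: Convert thickness to cm: t = 0.859 um = 8.5900e-05 cm
Step 2: Rs = rho / t = 0.0529 / 8.5900e-05
Step 3: Rs = 615.8 ohm/sq

615.8


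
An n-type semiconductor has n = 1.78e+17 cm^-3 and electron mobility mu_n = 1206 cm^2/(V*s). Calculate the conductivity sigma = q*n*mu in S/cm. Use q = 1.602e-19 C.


Step 1: sigma = q * n * mu
Step 2: sigma = 1.602e-19 * 1.78e+17 * 1206
Step 3: sigma = 3.439e+01 S/cm

3.439e+01


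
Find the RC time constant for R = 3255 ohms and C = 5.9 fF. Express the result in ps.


Step 1: tau = R * C
Step 2: tau = 3255 * 5.9 fF = 3255 * 5.9e-15 F
Step 3: tau = 1.92045e-11 s = 19.2045 ps

19.2045


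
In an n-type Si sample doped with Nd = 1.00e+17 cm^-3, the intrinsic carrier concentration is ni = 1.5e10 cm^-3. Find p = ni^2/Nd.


Step 1: Since Nd >> ni, n ≈ Nd = 1.00e+17 cm^-3
Step 2: p = ni^2 / n = (1.5e10)^2 / 1.00e+17
Step 3: p = 2.25e20 / 1.00e+17 = 2.25e+03 cm^-3

2.25e+03


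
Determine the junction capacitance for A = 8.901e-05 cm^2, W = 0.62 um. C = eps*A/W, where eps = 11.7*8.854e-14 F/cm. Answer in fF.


Step 1: eps_Si = 11.7 * 8.854e-14 = 1.035918e-12 F/cm
Step 2: W in cm = 0.62 * 1e-4 = 6.20e-05 cm
Step 3: C = 1.035918e-12 * 8.901e-05 / 6.20e-05 = 1.487211e-12 F
Step 4: C = 1487.21 fF

1487.21


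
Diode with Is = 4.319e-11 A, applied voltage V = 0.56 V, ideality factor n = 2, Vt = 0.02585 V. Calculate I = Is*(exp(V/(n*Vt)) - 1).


Step 1: V/(n*Vt) = 0.56/(2*0.02585) = 10.8317
Step 2: exp(10.8317) = 5.0600e+04
Step 3: I = 4.319e-11 * (5.0600e+04 - 1) = 2.19e-06 A

2.19e-06


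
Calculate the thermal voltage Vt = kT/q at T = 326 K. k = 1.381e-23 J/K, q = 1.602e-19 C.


Step 1: kT = 1.381e-23 * 326 = 4.50206e-21 J
Step 2: Vt = kT/q = 4.50206e-21 / 1.602e-19
Step 3: Vt = 0.0281 V

0.0281


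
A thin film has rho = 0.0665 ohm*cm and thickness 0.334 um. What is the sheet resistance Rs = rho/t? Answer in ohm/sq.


Step 1: Convert thickness to cm: t = 0.334 um = 3.3400e-05 cm
Step 2: Rs = rho / t = 0.0665 / 3.3400e-05
Step 3: Rs = 1991.0 ohm/sq

1991.0


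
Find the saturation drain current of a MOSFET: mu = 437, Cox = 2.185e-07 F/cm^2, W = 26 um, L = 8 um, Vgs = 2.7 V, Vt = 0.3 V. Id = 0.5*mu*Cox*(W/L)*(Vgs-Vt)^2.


Step 1: Overdrive voltage Vov = Vgs - Vt = 2.7 - 0.3 = 2.4 V
Step 2: W/L = 26/8 = 3.25
Step 3: Id = 0.5 * 437 * 2.185e-07 * 3.25 * 2.4^2
Step 4: Id = 8.94e-04 A

8.94e-04


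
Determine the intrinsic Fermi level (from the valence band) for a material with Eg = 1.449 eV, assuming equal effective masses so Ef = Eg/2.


Step 1: For an intrinsic semiconductor, the Fermi level sits at midgap.
Step 2: Ef = Eg / 2 = 1.449 / 2 = 0.7245 eV

0.7245


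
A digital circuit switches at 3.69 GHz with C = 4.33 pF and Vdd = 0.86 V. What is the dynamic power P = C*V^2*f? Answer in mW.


Step 1: V^2 = 0.86^2 = 0.7396 V^2
Step 2: P = C*V^2*f = 4.33e-12 F * 0.7396 * 3.69e9 Hz
Step 3: P = 1.181710692e-02 W
Step 4: P = 11.817 mW

11.817


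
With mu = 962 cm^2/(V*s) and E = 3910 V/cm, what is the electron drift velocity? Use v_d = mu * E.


Step 1: v_d = mu * E
Step 2: v_d = 962 * 3910 = 3761420
Step 3: v_d = 3.76e+06 cm/s

3.76e+06


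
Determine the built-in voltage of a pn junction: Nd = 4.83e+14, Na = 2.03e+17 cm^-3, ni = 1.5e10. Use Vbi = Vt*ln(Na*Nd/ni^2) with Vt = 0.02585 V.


Step 1: Compute Na*Nd/ni^2 = 2.03e+17 * 4.83e+14 / (1.5e10)^2 = 4.3577e+11
Step 2: ln(4.3577e+11) = 26.8004
Step 3: Vbi = 0.02585 * 26.8004 = 0.693 V

0.693


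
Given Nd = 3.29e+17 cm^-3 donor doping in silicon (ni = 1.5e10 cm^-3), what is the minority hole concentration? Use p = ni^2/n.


Step 1: Since Nd >> ni, n ≈ Nd = 3.29e+17 cm^-3
Step 2: p = ni^2 / n = (1.5e10)^2 / 3.29e+17
Step 3: p = 2.25e20 / 3.29e+17 = 6.84e+02 cm^-3

6.84e+02


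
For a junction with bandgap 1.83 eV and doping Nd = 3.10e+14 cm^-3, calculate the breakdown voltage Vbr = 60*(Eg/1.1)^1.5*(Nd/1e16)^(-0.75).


Step 1: Eg/1.1 = 1.83/1.1 = 1.663636
Step 2: (Eg/1.1)^1.5 = 1.663636^1.5 = 2.145791
Step 3: (Nd/1e16)^(-0.75) = (0.031)^(-0.75) = 13.535638
Step 4: Vbr = 60 * 2.145791 * 13.535638 = 1742.7 V

1742.7


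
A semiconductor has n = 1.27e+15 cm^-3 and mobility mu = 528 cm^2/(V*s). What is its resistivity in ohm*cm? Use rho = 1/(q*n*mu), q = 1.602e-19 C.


Step 1: sigma = q * n * mu = 1.602e-19 * 1.27e+15 * 528 = 1.07424e-01 S/cm
Step 2: rho = 1 / sigma = 1 / 1.07424e-01 = 9.309 ohm*cm

9.309


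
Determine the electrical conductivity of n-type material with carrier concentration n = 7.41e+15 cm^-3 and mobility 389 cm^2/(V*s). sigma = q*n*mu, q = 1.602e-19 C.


Step 1: sigma = q * n * mu
Step 2: sigma = 1.602e-19 * 7.41e+15 * 389
Step 3: sigma = 4.618e-01 S/cm

4.618e-01


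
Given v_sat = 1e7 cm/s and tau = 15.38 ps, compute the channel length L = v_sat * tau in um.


Step 1: tau in seconds = 15.38 ps * 1e-12 = 1.5380e-11 s
Step 2: L = v_sat * tau = 1e7 * 1.5380e-11 = 1.5380e-04 cm
Step 3: L in um = 1.5380e-04 * 1e4 = 1.538 um

1.538


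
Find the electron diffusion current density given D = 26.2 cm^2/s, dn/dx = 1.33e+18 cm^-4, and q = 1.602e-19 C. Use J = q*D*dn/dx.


Step 1: J = q * D * (dn/dx)
Step 2: J = 1.602e-19 * 26.2 * 1.33e+18
Step 3: J = 5.58e+00 A/cm^2

5.58e+00


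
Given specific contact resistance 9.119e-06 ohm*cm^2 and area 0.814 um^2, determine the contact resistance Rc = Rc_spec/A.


Step 1: Convert area to cm^2: 0.814 um^2 = 8.1400e-09 cm^2
Step 2: Rc = Rc_spec / A = 9.119e-06 / 8.1400e-09
Step 3: Rc = 1.12e+03 ohms

1.12e+03


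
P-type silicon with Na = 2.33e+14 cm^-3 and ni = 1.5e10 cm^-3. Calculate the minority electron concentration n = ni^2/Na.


Step 1: Majority hole concentration p ≈ Na = 2.33e+14 cm^-3
Step 2: n = ni^2 / Na = (1.5e10)^2 / 2.33e+14
Step 3: n = 9.66e+05 cm^-3

9.66e+05


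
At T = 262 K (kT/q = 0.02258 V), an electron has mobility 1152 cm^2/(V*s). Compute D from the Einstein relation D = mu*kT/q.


Step 1: D = mu * (kT/q)
Step 2: D = 1152 * 0.02258
Step 3: D = 26.01 cm^2/s

26.01


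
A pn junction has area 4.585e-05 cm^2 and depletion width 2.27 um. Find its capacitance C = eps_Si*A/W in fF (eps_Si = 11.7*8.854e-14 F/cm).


Step 1: eps_Si = 11.7 * 8.854e-14 = 1.035918e-12 F/cm
Step 2: W in cm = 2.27 * 1e-4 = 2.27e-04 cm
Step 3: C = 1.035918e-12 * 4.585e-05 / 2.27e-04 = 2.092372e-13 F
Step 4: C = 209.24 fF

209.24


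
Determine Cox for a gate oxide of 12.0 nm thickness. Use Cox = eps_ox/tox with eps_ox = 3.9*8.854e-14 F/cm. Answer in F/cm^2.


Step 1: eps_ox = 3.9 * 8.854e-14 = 3.45306e-13 F/cm
Step 2: tox in cm = 12.0 nm * 1e-7 = 1.2000e-06 cm
Step 3: Cox = 3.45306e-13 / 1.2000e-06 = 2.88e-07 F/cm^2

2.88e-07


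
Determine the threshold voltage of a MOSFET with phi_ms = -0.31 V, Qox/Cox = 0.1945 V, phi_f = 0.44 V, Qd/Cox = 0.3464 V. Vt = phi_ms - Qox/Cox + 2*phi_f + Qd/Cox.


Step 1: Vt = phi_ms - Qox/Cox + 2*phi_f + Qd/Cox
Step 2: Vt = -0.31 - 0.1945 + 2*0.44 + 0.3464
Step 3: Vt = -0.31 - 0.1945 + 0.88 + 0.3464
Step 4: Vt = 0.7219 V

0.7219


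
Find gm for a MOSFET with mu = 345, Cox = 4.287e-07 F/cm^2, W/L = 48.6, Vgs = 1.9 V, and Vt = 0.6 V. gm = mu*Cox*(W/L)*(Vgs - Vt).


Step 1: Vov = Vgs - Vt = 1.9 - 0.6 = 1.3 V
Step 2: gm = mu * Cox * (W/L) * Vov
Step 3: gm = 345 * 4.287e-07 * 48.6 * 1.3 = 9.34e-03 S

9.34e-03


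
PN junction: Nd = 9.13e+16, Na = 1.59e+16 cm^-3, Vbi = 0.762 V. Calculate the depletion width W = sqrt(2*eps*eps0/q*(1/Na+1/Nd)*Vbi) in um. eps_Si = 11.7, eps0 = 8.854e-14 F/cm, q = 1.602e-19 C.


Step 1: 1/Na + 1/Nd = 1/1.59e+16 + 1/9.13e+16 = 7.38460e-17
Step 2: 2*eps*eps0/q = 2*11.7*8.854e-14/1.602e-19 = 1.293281e+07
Step 3: W^2 = 1.293281e+07 * 7.38460e-17 * 0.762 = 7.27738e-10
Step 4: W = sqrt(7.27738e-10) = 2.698e-05 cm = 0.2698 um

0.2698


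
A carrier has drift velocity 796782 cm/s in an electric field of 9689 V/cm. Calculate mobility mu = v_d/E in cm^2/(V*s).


Step 1: mu = v_d / E
Step 2: mu = 796782 / 9689
Step 3: mu = 82.24 cm^2/(V*s)

82.24


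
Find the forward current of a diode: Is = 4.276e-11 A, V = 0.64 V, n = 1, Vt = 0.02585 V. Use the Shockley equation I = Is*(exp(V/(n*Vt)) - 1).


Step 1: V/(n*Vt) = 0.64/(1*0.02585) = 24.7582
Step 2: exp(24.7582) = 5.6539e+10
Step 3: I = 4.276e-11 * (5.6539e+10 - 1) = 2.42e+00 A

2.42e+00


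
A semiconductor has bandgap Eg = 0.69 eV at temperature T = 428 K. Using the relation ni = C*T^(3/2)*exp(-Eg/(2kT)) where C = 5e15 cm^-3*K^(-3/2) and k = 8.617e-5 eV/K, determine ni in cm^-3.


Step 1: Compute kT = 8.617e-5 * 428 = 0.03688076 eV
Step 2: Exponent = -Eg/(2kT) = -0.69/(2*0.03688076) = -9.35447
Step 3: T^(3/2) = 428^1.5 = 8854.53
Step 4: ni = 5e15 * 8854.53 * exp(-9.35447) = 3.83e+15 cm^-3

3.83e+15


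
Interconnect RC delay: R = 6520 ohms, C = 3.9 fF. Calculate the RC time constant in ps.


Step 1: tau = R * C
Step 2: tau = 6520 * 3.9 fF = 6520 * 3.9e-15 F
Step 3: tau = 2.5428e-11 s = 25.428 ps

25.428


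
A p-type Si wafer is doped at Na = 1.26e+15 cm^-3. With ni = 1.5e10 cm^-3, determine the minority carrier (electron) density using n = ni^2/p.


Step 1: Majority hole concentration p ≈ Na = 1.26e+15 cm^-3
Step 2: n = ni^2 / Na = (1.5e10)^2 / 1.26e+15
Step 3: n = 1.79e+05 cm^-3

1.79e+05


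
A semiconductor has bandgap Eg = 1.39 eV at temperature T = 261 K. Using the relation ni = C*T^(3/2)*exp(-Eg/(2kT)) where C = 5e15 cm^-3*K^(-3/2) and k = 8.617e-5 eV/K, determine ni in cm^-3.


Step 1: Compute kT = 8.617e-5 * 261 = 0.02249037 eV
Step 2: Exponent = -Eg/(2kT) = -1.39/(2*0.02249037) = -30.90211
Step 3: T^(3/2) = 261^1.5 = 4216.58
Step 4: ni = 5e15 * 4216.58 * exp(-30.90211) = 8.00e+05 cm^-3

8.00e+05
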